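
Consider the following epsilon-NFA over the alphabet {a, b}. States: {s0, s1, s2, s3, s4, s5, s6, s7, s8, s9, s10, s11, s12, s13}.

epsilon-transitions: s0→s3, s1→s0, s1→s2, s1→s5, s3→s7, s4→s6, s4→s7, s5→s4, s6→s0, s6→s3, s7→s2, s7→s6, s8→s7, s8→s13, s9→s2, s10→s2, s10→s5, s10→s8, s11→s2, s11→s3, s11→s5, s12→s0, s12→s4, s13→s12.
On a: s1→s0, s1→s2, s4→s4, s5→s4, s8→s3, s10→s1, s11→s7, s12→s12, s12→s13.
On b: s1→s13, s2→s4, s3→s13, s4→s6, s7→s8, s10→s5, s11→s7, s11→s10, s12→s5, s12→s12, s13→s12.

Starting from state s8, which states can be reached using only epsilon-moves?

Start with {s8}.
From s8 via epsilon: add s7, s13.
From s7 via epsilon: add s2, s6.
From s13 via epsilon: add s12.
From s6 via epsilon: add s0, s3.
From s12 via epsilon: add s4.
No new states can be added; the closed set is {s0, s2, s3, s4, s6, s7, s8, s12, s13}.

{s0, s2, s3, s4, s6, s7, s8, s12, s13}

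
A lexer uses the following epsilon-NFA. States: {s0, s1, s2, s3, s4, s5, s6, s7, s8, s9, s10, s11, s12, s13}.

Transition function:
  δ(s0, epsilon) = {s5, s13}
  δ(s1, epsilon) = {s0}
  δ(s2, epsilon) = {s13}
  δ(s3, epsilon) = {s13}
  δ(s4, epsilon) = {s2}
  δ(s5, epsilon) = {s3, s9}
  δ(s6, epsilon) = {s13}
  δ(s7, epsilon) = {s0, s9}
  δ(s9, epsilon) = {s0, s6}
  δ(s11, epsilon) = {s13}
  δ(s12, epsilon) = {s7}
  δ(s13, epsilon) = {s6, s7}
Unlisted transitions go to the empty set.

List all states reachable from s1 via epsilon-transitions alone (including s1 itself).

{s0, s1, s3, s5, s6, s7, s9, s13}

Start with {s1}.
From s1 via epsilon: add s0.
From s0 via epsilon: add s5, s13.
From s5 via epsilon: add s3, s9.
From s13 via epsilon: add s6, s7.
No new states can be added; the closed set is {s0, s1, s3, s5, s6, s7, s9, s13}.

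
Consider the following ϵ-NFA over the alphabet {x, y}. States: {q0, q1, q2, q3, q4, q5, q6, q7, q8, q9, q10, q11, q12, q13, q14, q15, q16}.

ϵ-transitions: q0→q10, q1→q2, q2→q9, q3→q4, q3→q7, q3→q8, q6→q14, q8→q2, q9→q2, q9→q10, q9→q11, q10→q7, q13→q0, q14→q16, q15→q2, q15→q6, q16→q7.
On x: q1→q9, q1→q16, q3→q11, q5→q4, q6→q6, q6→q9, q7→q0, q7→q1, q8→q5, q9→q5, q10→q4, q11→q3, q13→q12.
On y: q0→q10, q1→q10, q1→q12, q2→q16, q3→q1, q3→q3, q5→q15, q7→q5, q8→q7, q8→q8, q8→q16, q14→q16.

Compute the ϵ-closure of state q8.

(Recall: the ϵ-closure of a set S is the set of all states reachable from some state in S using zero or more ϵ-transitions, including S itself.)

Start with {q8}.
From q8 via ϵ: add q2.
From q2 via ϵ: add q9.
From q9 via ϵ: add q10, q11.
From q10 via ϵ: add q7.
No new states can be added; the closed set is {q2, q7, q8, q9, q10, q11}.

{q2, q7, q8, q9, q10, q11}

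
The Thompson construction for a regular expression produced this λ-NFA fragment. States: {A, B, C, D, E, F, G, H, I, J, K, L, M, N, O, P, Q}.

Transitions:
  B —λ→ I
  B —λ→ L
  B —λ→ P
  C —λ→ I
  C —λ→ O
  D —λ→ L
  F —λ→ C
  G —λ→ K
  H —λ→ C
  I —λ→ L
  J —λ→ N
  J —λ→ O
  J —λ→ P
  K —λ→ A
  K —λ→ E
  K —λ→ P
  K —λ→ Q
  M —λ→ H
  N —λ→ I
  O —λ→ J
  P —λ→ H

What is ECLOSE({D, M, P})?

{C, D, H, I, J, L, M, N, O, P}

Start with {D, M, P}.
From D via λ: add L.
From M via λ: add H.
From H via λ: add C.
From C via λ: add I, O.
From O via λ: add J.
From J via λ: add N.
No new states can be added; the closed set is {C, D, H, I, J, L, M, N, O, P}.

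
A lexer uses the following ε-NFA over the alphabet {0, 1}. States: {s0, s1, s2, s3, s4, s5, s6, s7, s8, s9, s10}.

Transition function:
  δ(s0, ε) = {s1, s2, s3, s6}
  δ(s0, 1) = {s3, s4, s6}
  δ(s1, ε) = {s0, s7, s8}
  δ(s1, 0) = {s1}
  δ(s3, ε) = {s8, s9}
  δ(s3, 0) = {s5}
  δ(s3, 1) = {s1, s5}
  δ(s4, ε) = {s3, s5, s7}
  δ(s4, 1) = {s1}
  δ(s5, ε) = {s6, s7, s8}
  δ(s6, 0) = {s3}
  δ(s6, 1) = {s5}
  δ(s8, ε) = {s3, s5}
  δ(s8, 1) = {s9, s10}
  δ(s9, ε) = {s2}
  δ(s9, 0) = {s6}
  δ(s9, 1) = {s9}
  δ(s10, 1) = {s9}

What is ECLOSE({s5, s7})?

{s2, s3, s5, s6, s7, s8, s9}

Start with {s5, s7}.
From s5 via ε: add s6, s8.
From s8 via ε: add s3.
From s3 via ε: add s9.
From s9 via ε: add s2.
No new states can be added; the closed set is {s2, s3, s5, s6, s7, s8, s9}.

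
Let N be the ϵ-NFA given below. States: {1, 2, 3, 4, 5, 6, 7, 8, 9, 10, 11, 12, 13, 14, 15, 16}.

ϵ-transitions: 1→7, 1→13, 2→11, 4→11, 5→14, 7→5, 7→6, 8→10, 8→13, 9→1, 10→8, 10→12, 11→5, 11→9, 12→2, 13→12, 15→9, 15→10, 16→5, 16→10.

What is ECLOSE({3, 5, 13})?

{1, 2, 3, 5, 6, 7, 9, 11, 12, 13, 14}

Start with {3, 5, 13}.
From 5 via ϵ: add 14.
From 13 via ϵ: add 12.
From 12 via ϵ: add 2.
From 2 via ϵ: add 11.
From 11 via ϵ: add 9.
From 9 via ϵ: add 1.
From 1 via ϵ: add 7.
From 7 via ϵ: add 6.
No new states can be added; the closed set is {1, 2, 3, 5, 6, 7, 9, 11, 12, 13, 14}.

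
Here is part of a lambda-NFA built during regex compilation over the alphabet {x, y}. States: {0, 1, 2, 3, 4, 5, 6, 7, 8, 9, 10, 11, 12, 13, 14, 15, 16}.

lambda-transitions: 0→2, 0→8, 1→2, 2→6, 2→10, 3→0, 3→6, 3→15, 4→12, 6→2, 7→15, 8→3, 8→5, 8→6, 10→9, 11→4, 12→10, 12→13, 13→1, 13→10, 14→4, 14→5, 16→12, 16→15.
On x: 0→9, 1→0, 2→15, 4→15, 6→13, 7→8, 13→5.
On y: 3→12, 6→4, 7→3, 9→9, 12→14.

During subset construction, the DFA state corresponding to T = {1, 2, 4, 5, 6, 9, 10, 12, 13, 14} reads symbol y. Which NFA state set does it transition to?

6 on y → {4}.
9 on y → {9}.
12 on y → {14}.
No y-transition from 1, 2, 4, 5, 10, 13, 14.
Union after reading y: {4, 9, 14}.
Now take the lambda-closure:
From 4 via lambda: add 12.
From 14 via lambda: add 5.
From 12 via lambda: add 10, 13.
From 13 via lambda: add 1.
From 1 via lambda: add 2.
From 2 via lambda: add 6.
No new states can be added; the closed set is {1, 2, 4, 5, 6, 9, 10, 12, 13, 14}.

{1, 2, 4, 5, 6, 9, 10, 12, 13, 14}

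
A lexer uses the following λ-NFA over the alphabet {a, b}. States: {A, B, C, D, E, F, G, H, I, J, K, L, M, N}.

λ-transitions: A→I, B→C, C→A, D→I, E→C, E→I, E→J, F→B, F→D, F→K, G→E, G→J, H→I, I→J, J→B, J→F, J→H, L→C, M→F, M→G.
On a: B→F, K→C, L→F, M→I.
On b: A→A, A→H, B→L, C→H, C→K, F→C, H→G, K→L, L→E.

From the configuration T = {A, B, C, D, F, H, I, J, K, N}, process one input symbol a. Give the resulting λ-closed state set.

B on a → {F}.
K on a → {C}.
No a-transition from A, C, D, F, H, I, J, N.
Union after reading a: {C, F}.
Now take the λ-closure:
From C via λ: add A.
From F via λ: add B, D, K.
From A via λ: add I.
From I via λ: add J.
From J via λ: add H.
No new states can be added; the closed set is {A, B, C, D, F, H, I, J, K}.

{A, B, C, D, F, H, I, J, K}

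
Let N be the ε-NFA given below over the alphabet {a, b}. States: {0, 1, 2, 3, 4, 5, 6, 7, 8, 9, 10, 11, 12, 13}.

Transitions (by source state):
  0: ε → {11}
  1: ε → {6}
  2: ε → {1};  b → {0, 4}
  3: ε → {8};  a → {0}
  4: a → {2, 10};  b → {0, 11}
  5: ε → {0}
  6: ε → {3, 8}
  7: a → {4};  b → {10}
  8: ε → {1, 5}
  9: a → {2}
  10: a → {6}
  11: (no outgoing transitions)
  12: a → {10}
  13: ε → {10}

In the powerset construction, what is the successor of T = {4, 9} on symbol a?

4 on a → {2, 10}.
9 on a → {2}.
Union after reading a: {2, 10}.
Now take the ε-closure:
From 2 via ε: add 1.
From 1 via ε: add 6.
From 6 via ε: add 3, 8.
From 8 via ε: add 5.
From 5 via ε: add 0.
From 0 via ε: add 11.
No new states can be added; the closed set is {0, 1, 2, 3, 5, 6, 8, 10, 11}.

{0, 1, 2, 3, 5, 6, 8, 10, 11}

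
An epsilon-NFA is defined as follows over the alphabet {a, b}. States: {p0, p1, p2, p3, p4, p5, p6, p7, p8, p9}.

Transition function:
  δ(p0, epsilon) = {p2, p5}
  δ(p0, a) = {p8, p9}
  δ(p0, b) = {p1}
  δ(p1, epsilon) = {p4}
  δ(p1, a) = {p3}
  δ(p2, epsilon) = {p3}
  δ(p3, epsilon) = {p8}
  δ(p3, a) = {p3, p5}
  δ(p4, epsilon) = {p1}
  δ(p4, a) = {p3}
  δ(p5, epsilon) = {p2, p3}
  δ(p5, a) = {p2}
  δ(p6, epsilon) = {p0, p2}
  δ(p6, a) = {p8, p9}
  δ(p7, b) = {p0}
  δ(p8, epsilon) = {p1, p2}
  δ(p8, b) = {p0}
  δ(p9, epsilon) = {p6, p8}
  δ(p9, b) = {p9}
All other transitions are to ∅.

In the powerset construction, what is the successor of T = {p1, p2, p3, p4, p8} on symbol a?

{p1, p2, p3, p4, p5, p8}

p1 on a → {p3}.
p3 on a → {p3, p5}.
p4 on a → {p3}.
No a-transition from p2, p8.
Union after reading a: {p3, p5}.
Now take the epsilon-closure:
From p3 via epsilon: add p8.
From p5 via epsilon: add p2.
From p8 via epsilon: add p1.
From p1 via epsilon: add p4.
No new states can be added; the closed set is {p1, p2, p3, p4, p5, p8}.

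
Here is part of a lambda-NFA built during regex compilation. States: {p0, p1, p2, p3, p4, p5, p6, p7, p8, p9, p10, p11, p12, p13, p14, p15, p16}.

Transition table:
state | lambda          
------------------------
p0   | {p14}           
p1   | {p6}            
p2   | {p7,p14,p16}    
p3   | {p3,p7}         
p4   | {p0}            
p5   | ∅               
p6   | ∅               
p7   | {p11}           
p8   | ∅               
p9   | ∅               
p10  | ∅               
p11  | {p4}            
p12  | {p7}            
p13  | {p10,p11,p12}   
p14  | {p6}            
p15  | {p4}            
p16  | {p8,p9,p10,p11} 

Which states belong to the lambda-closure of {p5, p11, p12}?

{p0, p4, p5, p6, p7, p11, p12, p14}

Start with {p5, p11, p12}.
From p11 via lambda: add p4.
From p12 via lambda: add p7.
From p4 via lambda: add p0.
From p0 via lambda: add p14.
From p14 via lambda: add p6.
No new states can be added; the closed set is {p0, p4, p5, p6, p7, p11, p12, p14}.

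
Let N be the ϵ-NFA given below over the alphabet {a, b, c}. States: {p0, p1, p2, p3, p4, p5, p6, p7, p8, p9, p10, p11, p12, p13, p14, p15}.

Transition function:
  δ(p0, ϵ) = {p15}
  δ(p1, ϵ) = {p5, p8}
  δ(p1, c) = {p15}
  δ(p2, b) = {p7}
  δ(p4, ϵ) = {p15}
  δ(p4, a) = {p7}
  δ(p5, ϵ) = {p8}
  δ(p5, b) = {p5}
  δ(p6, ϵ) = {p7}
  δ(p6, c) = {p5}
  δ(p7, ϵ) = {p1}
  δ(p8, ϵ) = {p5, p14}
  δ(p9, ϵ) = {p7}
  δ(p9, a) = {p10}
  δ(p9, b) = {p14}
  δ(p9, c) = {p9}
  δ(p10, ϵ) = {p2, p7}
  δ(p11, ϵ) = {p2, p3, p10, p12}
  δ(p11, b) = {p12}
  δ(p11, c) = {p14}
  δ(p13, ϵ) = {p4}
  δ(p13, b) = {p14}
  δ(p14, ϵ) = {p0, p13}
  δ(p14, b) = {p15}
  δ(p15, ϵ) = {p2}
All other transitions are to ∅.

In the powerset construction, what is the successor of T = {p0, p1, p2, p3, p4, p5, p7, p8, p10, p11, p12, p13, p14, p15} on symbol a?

{p0, p1, p2, p4, p5, p7, p8, p13, p14, p15}

p4 on a → {p7}.
No a-transition from p0, p1, p2, p3, p5, p7, p8, p10, p11, p12, p13, p14, p15.
Union after reading a: {p7}.
Now take the ϵ-closure:
From p7 via ϵ: add p1.
From p1 via ϵ: add p5, p8.
From p8 via ϵ: add p14.
From p14 via ϵ: add p0, p13.
From p0 via ϵ: add p15.
From p13 via ϵ: add p4.
From p15 via ϵ: add p2.
No new states can be added; the closed set is {p0, p1, p2, p4, p5, p7, p8, p13, p14, p15}.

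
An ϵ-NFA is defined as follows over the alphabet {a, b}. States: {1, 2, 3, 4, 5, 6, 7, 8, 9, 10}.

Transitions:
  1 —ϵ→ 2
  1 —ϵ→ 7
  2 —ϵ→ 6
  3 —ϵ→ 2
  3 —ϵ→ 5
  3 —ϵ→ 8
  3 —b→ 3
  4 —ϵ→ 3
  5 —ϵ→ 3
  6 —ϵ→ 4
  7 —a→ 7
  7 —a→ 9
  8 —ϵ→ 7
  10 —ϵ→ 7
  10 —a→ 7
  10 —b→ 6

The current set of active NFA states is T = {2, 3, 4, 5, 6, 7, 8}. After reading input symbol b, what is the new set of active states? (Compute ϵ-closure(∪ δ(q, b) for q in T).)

{2, 3, 4, 5, 6, 7, 8}

3 on b → {3}.
No b-transition from 2, 4, 5, 6, 7, 8.
Union after reading b: {3}.
Now take the ϵ-closure:
From 3 via ϵ: add 2, 5, 8.
From 2 via ϵ: add 6.
From 8 via ϵ: add 7.
From 6 via ϵ: add 4.
No new states can be added; the closed set is {2, 3, 4, 5, 6, 7, 8}.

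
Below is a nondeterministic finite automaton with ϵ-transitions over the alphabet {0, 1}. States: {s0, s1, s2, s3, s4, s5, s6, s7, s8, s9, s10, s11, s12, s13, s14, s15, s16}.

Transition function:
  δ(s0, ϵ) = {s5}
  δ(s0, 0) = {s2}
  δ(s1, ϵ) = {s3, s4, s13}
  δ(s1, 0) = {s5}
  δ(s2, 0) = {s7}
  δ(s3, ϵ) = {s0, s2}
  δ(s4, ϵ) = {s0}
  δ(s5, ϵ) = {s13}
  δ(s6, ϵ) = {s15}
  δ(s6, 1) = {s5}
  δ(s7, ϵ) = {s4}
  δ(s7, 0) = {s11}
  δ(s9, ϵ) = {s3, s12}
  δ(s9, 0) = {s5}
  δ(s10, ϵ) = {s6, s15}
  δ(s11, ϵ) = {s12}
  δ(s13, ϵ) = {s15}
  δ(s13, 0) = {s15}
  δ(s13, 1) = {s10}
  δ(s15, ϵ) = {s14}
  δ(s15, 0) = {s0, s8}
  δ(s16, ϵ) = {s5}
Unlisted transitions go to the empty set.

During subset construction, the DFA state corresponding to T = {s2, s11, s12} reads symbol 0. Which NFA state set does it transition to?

{s0, s4, s5, s7, s13, s14, s15}

s2 on 0 → {s7}.
No 0-transition from s11, s12.
Union after reading 0: {s7}.
Now take the ϵ-closure:
From s7 via ϵ: add s4.
From s4 via ϵ: add s0.
From s0 via ϵ: add s5.
From s5 via ϵ: add s13.
From s13 via ϵ: add s15.
From s15 via ϵ: add s14.
No new states can be added; the closed set is {s0, s4, s5, s7, s13, s14, s15}.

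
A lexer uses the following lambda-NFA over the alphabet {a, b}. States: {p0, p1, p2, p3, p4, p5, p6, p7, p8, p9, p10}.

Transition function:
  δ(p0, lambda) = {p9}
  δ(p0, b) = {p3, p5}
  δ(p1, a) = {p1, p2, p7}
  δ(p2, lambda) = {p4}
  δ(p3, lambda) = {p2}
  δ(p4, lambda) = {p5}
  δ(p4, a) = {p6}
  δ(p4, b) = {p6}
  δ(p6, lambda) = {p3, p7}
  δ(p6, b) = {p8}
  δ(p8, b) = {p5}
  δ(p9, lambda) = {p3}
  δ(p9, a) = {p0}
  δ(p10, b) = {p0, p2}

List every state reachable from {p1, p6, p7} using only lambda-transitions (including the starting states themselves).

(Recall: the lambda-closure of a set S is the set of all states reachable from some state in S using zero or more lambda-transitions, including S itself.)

Start with {p1, p6, p7}.
From p6 via lambda: add p3.
From p3 via lambda: add p2.
From p2 via lambda: add p4.
From p4 via lambda: add p5.
No new states can be added; the closed set is {p1, p2, p3, p4, p5, p6, p7}.

{p1, p2, p3, p4, p5, p6, p7}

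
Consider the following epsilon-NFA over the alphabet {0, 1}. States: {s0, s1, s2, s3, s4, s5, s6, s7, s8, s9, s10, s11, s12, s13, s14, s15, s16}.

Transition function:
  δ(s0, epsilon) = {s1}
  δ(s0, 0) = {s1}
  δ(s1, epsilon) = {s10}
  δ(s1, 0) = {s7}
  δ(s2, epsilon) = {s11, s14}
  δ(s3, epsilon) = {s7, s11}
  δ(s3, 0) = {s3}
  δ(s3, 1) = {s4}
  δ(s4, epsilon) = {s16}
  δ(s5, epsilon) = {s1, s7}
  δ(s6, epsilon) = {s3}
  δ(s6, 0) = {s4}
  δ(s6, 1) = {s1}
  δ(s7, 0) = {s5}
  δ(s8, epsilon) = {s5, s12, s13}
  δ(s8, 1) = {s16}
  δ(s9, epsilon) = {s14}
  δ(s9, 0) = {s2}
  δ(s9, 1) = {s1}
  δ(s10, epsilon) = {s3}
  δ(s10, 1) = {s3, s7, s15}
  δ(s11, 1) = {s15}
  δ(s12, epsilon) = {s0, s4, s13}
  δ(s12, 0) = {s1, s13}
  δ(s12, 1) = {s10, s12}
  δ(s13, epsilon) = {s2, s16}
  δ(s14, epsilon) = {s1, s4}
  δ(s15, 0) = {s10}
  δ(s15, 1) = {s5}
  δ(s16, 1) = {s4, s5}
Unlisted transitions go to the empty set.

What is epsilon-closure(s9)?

Start with {s9}.
From s9 via epsilon: add s14.
From s14 via epsilon: add s1, s4.
From s1 via epsilon: add s10.
From s4 via epsilon: add s16.
From s10 via epsilon: add s3.
From s3 via epsilon: add s7, s11.
No new states can be added; the closed set is {s1, s3, s4, s7, s9, s10, s11, s14, s16}.

{s1, s3, s4, s7, s9, s10, s11, s14, s16}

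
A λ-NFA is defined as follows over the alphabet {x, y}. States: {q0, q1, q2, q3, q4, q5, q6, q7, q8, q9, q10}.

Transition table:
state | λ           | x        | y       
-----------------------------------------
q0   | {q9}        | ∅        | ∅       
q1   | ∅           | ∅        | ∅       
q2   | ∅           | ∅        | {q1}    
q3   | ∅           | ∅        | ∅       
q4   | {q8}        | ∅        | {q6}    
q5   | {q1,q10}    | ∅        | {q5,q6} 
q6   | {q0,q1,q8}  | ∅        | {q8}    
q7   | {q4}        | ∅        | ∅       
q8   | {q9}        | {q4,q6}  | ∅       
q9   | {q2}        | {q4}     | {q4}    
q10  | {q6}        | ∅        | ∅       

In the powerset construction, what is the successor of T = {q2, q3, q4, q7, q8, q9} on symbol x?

{q0, q1, q2, q4, q6, q8, q9}

q8 on x → {q4, q6}.
q9 on x → {q4}.
No x-transition from q2, q3, q4, q7.
Union after reading x: {q4, q6}.
Now take the λ-closure:
From q4 via λ: add q8.
From q6 via λ: add q0, q1.
From q0 via λ: add q9.
From q9 via λ: add q2.
No new states can be added; the closed set is {q0, q1, q2, q4, q6, q8, q9}.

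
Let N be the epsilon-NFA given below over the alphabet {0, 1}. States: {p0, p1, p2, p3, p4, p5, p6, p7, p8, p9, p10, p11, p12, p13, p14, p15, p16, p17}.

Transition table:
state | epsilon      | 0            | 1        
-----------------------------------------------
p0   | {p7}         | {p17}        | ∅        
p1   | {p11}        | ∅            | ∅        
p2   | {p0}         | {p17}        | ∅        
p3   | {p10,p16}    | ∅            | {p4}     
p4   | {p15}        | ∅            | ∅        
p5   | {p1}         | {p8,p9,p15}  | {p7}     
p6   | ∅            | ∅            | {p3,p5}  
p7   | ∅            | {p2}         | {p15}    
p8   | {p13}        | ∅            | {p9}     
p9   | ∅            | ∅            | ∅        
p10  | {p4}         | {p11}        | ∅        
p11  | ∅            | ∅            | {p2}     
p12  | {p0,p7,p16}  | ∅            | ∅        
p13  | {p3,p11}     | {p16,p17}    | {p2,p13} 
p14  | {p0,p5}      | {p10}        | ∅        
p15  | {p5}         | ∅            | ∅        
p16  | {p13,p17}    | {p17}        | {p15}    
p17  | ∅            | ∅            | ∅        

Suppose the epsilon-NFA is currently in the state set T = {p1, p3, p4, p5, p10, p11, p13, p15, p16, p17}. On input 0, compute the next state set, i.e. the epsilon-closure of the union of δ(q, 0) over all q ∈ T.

{p1, p3, p4, p5, p8, p9, p10, p11, p13, p15, p16, p17}

p5 on 0 → {p8, p9, p15}.
p10 on 0 → {p11}.
p13 on 0 → {p16, p17}.
p16 on 0 → {p17}.
No 0-transition from p1, p3, p4, p11, p15, p17.
Union after reading 0: {p8, p9, p11, p15, p16, p17}.
Now take the epsilon-closure:
From p8 via epsilon: add p13.
From p15 via epsilon: add p5.
From p5 via epsilon: add p1.
From p13 via epsilon: add p3.
From p3 via epsilon: add p10.
From p10 via epsilon: add p4.
No new states can be added; the closed set is {p1, p3, p4, p5, p8, p9, p10, p11, p13, p15, p16, p17}.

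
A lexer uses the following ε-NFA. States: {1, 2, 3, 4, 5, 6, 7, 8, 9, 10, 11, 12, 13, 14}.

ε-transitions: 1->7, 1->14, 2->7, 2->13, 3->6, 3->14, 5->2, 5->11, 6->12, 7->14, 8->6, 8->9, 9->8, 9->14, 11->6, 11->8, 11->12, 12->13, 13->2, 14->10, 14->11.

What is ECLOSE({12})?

{2, 6, 7, 8, 9, 10, 11, 12, 13, 14}

Start with {12}.
From 12 via ε: add 13.
From 13 via ε: add 2.
From 2 via ε: add 7.
From 7 via ε: add 14.
From 14 via ε: add 10, 11.
From 11 via ε: add 6, 8.
From 8 via ε: add 9.
No new states can be added; the closed set is {2, 6, 7, 8, 9, 10, 11, 12, 13, 14}.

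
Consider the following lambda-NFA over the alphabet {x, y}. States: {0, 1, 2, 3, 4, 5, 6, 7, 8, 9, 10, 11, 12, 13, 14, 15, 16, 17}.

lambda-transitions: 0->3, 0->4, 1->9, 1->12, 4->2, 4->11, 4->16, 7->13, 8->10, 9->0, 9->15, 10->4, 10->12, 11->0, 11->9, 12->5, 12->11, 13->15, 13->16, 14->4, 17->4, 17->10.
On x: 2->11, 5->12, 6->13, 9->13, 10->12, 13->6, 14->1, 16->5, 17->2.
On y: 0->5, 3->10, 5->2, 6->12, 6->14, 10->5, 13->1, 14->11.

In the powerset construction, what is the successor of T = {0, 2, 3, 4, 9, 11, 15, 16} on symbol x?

{0, 2, 3, 4, 5, 9, 11, 13, 15, 16}

2 on x → {11}.
9 on x → {13}.
16 on x → {5}.
No x-transition from 0, 3, 4, 11, 15.
Union after reading x: {5, 11, 13}.
Now take the lambda-closure:
From 11 via lambda: add 0, 9.
From 13 via lambda: add 15, 16.
From 0 via lambda: add 3, 4.
From 4 via lambda: add 2.
No new states can be added; the closed set is {0, 2, 3, 4, 5, 9, 11, 13, 15, 16}.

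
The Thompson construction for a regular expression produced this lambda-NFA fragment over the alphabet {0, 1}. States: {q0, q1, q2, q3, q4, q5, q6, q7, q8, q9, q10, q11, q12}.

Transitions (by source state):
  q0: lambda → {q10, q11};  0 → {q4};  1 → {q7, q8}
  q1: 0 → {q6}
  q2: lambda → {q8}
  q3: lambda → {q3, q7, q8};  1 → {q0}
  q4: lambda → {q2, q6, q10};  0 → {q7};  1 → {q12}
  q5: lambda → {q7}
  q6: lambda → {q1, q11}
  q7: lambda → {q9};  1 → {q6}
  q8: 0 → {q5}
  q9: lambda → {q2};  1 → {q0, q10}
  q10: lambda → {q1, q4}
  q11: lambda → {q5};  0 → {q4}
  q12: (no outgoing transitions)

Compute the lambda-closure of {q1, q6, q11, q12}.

{q1, q2, q5, q6, q7, q8, q9, q11, q12}

Start with {q1, q6, q11, q12}.
From q11 via lambda: add q5.
From q5 via lambda: add q7.
From q7 via lambda: add q9.
From q9 via lambda: add q2.
From q2 via lambda: add q8.
No new states can be added; the closed set is {q1, q2, q5, q6, q7, q8, q9, q11, q12}.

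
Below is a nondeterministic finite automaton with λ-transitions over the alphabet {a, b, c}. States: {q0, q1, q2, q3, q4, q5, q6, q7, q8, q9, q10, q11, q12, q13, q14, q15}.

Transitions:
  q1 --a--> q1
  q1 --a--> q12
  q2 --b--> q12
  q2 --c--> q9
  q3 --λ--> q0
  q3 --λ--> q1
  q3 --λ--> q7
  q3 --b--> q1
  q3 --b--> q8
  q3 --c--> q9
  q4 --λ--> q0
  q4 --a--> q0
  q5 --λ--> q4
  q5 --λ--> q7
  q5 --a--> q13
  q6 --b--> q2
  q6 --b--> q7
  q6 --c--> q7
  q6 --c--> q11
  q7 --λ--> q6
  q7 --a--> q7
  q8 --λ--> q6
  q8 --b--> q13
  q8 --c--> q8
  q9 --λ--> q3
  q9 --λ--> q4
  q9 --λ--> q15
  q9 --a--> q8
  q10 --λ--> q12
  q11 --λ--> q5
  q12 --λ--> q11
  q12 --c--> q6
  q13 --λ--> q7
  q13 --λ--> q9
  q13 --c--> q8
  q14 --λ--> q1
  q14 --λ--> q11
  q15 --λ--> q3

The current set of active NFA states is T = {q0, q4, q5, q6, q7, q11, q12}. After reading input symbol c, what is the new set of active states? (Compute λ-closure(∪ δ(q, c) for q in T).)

q6 on c → {q7, q11}.
q12 on c → {q6}.
No c-transition from q0, q4, q5, q7, q11.
Union after reading c: {q6, q7, q11}.
Now take the λ-closure:
From q11 via λ: add q5.
From q5 via λ: add q4.
From q4 via λ: add q0.
No new states can be added; the closed set is {q0, q4, q5, q6, q7, q11}.

{q0, q4, q5, q6, q7, q11}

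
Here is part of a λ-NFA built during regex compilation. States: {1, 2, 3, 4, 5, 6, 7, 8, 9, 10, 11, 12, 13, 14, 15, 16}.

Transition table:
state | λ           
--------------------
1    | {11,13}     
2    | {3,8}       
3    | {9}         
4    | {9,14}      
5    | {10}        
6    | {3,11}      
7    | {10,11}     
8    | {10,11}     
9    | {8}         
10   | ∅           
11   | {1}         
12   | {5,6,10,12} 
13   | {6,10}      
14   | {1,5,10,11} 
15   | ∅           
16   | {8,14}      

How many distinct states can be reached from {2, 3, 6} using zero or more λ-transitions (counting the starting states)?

Start with {2, 3, 6}.
From 2 via λ: add 8.
From 3 via λ: add 9.
From 6 via λ: add 11.
From 8 via λ: add 10.
From 11 via λ: add 1.
From 1 via λ: add 13.
λ-closure = {1, 2, 3, 6, 8, 9, 10, 11, 13}, which has 9 states.

9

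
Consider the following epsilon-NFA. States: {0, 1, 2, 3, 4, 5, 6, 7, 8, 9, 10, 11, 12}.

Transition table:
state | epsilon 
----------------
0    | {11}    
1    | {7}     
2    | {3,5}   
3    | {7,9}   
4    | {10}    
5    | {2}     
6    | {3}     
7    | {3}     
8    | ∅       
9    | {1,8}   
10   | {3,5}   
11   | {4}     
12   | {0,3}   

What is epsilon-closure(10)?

{1, 2, 3, 5, 7, 8, 9, 10}

Start with {10}.
From 10 via epsilon: add 3, 5.
From 3 via epsilon: add 7, 9.
From 5 via epsilon: add 2.
From 9 via epsilon: add 1, 8.
No new states can be added; the closed set is {1, 2, 3, 5, 7, 8, 9, 10}.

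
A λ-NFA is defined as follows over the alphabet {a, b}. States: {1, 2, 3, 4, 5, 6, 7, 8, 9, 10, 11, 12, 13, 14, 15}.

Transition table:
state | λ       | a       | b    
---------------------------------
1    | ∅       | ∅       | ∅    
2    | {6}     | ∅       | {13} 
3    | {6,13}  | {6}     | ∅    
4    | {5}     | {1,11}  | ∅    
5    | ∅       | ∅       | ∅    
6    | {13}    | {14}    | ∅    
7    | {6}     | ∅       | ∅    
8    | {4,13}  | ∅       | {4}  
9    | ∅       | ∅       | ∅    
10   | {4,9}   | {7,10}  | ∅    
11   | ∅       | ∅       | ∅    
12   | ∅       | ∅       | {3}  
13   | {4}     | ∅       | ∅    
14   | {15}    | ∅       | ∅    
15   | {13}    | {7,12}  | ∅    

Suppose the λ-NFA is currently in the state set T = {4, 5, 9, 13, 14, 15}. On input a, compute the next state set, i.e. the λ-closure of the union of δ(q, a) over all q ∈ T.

{1, 4, 5, 6, 7, 11, 12, 13}

4 on a → {1, 11}.
15 on a → {7, 12}.
No a-transition from 5, 9, 13, 14.
Union after reading a: {1, 7, 11, 12}.
Now take the λ-closure:
From 7 via λ: add 6.
From 6 via λ: add 13.
From 13 via λ: add 4.
From 4 via λ: add 5.
No new states can be added; the closed set is {1, 4, 5, 6, 7, 11, 12, 13}.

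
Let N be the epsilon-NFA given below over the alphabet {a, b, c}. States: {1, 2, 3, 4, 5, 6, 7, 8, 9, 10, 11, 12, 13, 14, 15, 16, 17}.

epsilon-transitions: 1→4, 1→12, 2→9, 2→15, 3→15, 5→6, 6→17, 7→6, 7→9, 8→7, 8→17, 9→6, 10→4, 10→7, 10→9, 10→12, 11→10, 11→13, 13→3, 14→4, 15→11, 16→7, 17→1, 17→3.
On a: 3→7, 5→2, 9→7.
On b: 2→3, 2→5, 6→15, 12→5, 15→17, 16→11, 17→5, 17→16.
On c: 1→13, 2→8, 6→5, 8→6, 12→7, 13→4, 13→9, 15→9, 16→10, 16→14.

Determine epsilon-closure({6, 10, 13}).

Start with {6, 10, 13}.
From 6 via epsilon: add 17.
From 10 via epsilon: add 4, 7, 9, 12.
From 13 via epsilon: add 3.
From 3 via epsilon: add 15.
From 17 via epsilon: add 1.
From 15 via epsilon: add 11.
No new states can be added; the closed set is {1, 3, 4, 6, 7, 9, 10, 11, 12, 13, 15, 17}.

{1, 3, 4, 6, 7, 9, 10, 11, 12, 13, 15, 17}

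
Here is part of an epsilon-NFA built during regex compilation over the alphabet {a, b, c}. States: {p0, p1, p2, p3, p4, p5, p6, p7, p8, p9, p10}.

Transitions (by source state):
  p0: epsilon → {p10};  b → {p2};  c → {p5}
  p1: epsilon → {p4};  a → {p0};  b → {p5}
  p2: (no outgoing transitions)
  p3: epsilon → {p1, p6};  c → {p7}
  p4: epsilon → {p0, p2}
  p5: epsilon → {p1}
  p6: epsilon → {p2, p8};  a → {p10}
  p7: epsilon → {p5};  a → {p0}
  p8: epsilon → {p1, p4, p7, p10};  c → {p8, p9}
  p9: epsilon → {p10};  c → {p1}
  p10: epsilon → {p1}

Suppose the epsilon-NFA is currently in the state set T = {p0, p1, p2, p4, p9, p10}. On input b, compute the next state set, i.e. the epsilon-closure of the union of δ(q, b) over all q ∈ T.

{p0, p1, p2, p4, p5, p10}

p0 on b → {p2}.
p1 on b → {p5}.
No b-transition from p2, p4, p9, p10.
Union after reading b: {p2, p5}.
Now take the epsilon-closure:
From p5 via epsilon: add p1.
From p1 via epsilon: add p4.
From p4 via epsilon: add p0.
From p0 via epsilon: add p10.
No new states can be added; the closed set is {p0, p1, p2, p4, p5, p10}.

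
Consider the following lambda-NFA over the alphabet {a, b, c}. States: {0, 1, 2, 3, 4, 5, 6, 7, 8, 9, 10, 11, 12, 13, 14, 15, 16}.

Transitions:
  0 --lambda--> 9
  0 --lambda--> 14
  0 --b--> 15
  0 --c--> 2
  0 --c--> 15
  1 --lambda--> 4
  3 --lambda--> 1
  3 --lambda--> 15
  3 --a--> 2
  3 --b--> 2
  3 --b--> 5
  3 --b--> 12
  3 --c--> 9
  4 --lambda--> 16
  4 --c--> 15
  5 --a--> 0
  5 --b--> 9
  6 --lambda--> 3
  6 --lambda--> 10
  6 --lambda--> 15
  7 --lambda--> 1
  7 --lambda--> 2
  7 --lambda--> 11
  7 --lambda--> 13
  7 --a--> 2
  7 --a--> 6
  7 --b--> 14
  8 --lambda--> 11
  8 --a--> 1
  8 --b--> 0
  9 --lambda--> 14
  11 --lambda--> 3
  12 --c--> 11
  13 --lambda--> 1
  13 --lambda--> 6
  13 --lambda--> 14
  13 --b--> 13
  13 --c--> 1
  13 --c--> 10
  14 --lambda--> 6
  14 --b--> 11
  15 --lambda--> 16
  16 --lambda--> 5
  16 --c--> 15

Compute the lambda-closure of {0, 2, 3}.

{0, 1, 2, 3, 4, 5, 6, 9, 10, 14, 15, 16}

Start with {0, 2, 3}.
From 0 via lambda: add 9, 14.
From 3 via lambda: add 1, 15.
From 1 via lambda: add 4.
From 14 via lambda: add 6.
From 15 via lambda: add 16.
From 6 via lambda: add 10.
From 16 via lambda: add 5.
No new states can be added; the closed set is {0, 1, 2, 3, 4, 5, 6, 9, 10, 14, 15, 16}.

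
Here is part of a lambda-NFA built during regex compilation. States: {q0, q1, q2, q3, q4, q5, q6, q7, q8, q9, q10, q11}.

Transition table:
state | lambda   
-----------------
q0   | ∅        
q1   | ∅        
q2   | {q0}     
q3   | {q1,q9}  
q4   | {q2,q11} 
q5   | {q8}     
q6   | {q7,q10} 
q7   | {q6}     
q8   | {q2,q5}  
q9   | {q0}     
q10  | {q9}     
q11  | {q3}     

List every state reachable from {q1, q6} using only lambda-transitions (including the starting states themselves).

{q0, q1, q6, q7, q9, q10}

Start with {q1, q6}.
From q6 via lambda: add q7, q10.
From q10 via lambda: add q9.
From q9 via lambda: add q0.
No new states can be added; the closed set is {q0, q1, q6, q7, q9, q10}.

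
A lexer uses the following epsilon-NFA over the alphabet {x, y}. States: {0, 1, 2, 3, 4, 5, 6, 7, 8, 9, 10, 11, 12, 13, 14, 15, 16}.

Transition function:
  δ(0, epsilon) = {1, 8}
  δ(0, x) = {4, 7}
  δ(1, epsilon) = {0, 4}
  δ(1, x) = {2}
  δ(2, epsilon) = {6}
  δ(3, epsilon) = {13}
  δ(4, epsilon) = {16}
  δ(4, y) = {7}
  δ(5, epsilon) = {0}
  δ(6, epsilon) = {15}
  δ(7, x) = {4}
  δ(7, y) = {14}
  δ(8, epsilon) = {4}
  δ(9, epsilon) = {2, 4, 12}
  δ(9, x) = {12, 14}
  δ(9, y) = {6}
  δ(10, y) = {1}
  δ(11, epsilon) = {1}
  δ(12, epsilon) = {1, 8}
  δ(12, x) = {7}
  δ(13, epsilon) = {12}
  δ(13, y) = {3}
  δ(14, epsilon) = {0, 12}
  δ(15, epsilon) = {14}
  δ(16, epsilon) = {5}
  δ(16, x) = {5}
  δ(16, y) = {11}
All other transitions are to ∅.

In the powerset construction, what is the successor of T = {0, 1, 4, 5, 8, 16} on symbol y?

4 on y → {7}.
16 on y → {11}.
No y-transition from 0, 1, 5, 8.
Union after reading y: {7, 11}.
Now take the epsilon-closure:
From 11 via epsilon: add 1.
From 1 via epsilon: add 0, 4.
From 0 via epsilon: add 8.
From 4 via epsilon: add 16.
From 16 via epsilon: add 5.
No new states can be added; the closed set is {0, 1, 4, 5, 7, 8, 11, 16}.

{0, 1, 4, 5, 7, 8, 11, 16}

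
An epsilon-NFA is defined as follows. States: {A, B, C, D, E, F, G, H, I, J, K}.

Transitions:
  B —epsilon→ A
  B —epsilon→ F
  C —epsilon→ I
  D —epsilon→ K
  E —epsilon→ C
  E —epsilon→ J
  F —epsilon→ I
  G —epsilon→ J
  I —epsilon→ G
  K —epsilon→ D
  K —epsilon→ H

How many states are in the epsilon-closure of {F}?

4

Start with {F}.
From F via epsilon: add I.
From I via epsilon: add G.
From G via epsilon: add J.
epsilon-closure = {F, G, I, J}, which has 4 states.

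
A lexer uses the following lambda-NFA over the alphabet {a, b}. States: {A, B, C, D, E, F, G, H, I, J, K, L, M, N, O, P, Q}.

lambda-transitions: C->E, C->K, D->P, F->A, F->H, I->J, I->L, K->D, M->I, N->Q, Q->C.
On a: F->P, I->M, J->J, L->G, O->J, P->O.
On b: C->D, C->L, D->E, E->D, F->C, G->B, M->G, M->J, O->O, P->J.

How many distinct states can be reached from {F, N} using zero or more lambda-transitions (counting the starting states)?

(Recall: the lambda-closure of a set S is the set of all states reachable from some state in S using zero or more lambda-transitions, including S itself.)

Start with {F, N}.
From F via lambda: add A, H.
From N via lambda: add Q.
From Q via lambda: add C.
From C via lambda: add E, K.
From K via lambda: add D.
From D via lambda: add P.
lambda-closure = {A, C, D, E, F, H, K, N, P, Q}, which has 10 states.

10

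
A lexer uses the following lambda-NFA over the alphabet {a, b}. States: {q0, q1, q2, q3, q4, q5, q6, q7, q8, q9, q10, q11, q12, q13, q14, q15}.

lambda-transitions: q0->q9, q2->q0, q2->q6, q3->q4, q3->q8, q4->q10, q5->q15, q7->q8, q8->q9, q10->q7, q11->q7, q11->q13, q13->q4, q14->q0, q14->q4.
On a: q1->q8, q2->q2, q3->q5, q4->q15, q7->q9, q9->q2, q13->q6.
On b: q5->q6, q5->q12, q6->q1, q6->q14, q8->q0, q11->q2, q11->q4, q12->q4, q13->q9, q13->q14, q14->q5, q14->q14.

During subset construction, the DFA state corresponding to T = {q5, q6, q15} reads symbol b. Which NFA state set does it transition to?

{q0, q1, q4, q6, q7, q8, q9, q10, q12, q14}

q5 on b → {q6, q12}.
q6 on b → {q1, q14}.
No b-transition from q15.
Union after reading b: {q1, q6, q12, q14}.
Now take the lambda-closure:
From q14 via lambda: add q0, q4.
From q0 via lambda: add q9.
From q4 via lambda: add q10.
From q10 via lambda: add q7.
From q7 via lambda: add q8.
No new states can be added; the closed set is {q0, q1, q4, q6, q7, q8, q9, q10, q12, q14}.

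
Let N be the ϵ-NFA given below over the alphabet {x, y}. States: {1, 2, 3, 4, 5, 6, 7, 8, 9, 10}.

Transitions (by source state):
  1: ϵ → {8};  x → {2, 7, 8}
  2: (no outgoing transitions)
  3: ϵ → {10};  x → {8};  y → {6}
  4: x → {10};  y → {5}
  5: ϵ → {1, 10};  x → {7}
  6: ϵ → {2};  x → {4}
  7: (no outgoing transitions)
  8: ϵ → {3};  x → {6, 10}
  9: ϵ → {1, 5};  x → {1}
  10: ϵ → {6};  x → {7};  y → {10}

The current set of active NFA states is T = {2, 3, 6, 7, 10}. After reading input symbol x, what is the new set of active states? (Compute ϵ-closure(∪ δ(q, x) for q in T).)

3 on x → {8}.
6 on x → {4}.
10 on x → {7}.
No x-transition from 2, 7.
Union after reading x: {4, 7, 8}.
Now take the ϵ-closure:
From 8 via ϵ: add 3.
From 3 via ϵ: add 10.
From 10 via ϵ: add 6.
From 6 via ϵ: add 2.
No new states can be added; the closed set is {2, 3, 4, 6, 7, 8, 10}.

{2, 3, 4, 6, 7, 8, 10}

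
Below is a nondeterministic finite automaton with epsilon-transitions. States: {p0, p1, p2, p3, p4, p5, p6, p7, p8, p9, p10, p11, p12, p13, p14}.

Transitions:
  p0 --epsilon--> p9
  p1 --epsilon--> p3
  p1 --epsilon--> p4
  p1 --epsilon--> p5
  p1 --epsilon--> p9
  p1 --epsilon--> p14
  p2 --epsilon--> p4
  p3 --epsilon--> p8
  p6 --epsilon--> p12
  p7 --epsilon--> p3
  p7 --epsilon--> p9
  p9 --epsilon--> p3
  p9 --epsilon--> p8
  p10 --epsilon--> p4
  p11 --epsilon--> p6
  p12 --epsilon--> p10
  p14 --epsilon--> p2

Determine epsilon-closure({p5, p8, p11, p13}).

{p4, p5, p6, p8, p10, p11, p12, p13}

Start with {p5, p8, p11, p13}.
From p11 via epsilon: add p6.
From p6 via epsilon: add p12.
From p12 via epsilon: add p10.
From p10 via epsilon: add p4.
No new states can be added; the closed set is {p4, p5, p6, p8, p10, p11, p12, p13}.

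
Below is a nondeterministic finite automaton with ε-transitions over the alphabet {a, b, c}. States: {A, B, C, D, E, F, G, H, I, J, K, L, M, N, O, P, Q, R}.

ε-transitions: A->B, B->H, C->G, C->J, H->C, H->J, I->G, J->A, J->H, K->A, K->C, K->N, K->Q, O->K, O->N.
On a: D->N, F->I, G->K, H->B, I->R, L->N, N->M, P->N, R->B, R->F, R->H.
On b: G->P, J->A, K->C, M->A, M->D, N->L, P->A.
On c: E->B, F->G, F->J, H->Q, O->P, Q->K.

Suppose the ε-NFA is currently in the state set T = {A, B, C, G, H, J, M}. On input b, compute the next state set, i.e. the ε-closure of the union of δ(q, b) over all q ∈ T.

{A, B, C, D, G, H, J, P}

G on b → {P}.
J on b → {A}.
M on b → {A, D}.
No b-transition from A, B, C, H.
Union after reading b: {A, D, P}.
Now take the ε-closure:
From A via ε: add B.
From B via ε: add H.
From H via ε: add C, J.
From C via ε: add G.
No new states can be added; the closed set is {A, B, C, D, G, H, J, P}.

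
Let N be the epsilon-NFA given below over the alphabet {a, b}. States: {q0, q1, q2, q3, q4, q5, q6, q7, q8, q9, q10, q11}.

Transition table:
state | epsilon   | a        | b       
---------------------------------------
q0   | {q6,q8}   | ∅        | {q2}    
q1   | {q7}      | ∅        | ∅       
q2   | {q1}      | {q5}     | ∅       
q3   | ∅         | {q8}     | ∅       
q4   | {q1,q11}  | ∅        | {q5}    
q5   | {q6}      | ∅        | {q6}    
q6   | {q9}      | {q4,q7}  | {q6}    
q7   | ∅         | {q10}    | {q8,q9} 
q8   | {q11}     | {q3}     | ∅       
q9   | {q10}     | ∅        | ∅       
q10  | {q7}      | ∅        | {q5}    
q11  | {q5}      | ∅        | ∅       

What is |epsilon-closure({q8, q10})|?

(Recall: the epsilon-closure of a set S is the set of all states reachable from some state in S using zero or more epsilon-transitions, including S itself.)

Start with {q8, q10}.
From q8 via epsilon: add q11.
From q10 via epsilon: add q7.
From q11 via epsilon: add q5.
From q5 via epsilon: add q6.
From q6 via epsilon: add q9.
epsilon-closure = {q5, q6, q7, q8, q9, q10, q11}, which has 7 states.

7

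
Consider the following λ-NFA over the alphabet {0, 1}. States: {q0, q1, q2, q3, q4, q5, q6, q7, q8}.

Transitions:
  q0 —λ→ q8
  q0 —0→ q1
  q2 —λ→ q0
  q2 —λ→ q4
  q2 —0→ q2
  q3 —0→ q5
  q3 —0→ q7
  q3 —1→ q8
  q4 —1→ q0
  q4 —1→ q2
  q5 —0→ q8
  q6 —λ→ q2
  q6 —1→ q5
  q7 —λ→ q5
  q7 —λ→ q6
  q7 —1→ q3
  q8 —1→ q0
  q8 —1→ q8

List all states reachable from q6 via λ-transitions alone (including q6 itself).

Start with {q6}.
From q6 via λ: add q2.
From q2 via λ: add q0, q4.
From q0 via λ: add q8.
No new states can be added; the closed set is {q0, q2, q4, q6, q8}.

{q0, q2, q4, q6, q8}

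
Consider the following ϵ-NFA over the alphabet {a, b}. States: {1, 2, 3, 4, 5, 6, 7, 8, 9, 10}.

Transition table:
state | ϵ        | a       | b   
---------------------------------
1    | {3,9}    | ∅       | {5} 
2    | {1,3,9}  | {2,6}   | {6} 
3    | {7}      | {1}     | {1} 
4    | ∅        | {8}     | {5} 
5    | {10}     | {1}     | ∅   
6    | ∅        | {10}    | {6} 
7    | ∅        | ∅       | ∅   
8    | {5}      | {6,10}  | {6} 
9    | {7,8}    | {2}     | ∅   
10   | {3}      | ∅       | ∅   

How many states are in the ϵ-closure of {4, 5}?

Start with {4, 5}.
From 5 via ϵ: add 10.
From 10 via ϵ: add 3.
From 3 via ϵ: add 7.
ϵ-closure = {3, 4, 5, 7, 10}, which has 5 states.

5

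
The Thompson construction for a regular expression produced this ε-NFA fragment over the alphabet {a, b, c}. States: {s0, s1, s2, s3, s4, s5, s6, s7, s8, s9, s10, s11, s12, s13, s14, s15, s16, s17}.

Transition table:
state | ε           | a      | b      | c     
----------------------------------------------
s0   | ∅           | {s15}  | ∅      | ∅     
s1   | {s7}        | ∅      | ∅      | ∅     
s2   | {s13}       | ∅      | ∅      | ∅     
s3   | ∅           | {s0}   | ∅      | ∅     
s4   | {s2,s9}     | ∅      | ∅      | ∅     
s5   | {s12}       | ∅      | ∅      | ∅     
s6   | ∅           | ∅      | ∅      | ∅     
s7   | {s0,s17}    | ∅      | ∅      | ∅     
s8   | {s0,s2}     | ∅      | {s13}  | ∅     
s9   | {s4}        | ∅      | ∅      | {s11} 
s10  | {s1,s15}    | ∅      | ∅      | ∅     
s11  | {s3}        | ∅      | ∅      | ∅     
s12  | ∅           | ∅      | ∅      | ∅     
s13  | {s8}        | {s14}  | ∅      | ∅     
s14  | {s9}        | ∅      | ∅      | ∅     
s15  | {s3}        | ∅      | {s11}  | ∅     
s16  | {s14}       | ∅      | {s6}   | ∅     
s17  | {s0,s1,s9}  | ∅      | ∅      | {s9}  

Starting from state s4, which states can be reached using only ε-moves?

{s0, s2, s4, s8, s9, s13}

Start with {s4}.
From s4 via ε: add s2, s9.
From s2 via ε: add s13.
From s13 via ε: add s8.
From s8 via ε: add s0.
No new states can be added; the closed set is {s0, s2, s4, s8, s9, s13}.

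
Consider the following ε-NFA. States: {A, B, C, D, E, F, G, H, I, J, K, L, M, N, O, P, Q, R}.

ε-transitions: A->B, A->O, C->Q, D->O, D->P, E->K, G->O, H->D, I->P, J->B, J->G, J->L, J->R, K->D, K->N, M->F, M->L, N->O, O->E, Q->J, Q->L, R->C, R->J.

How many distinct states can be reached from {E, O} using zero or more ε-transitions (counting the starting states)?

Start with {E, O}.
From E via ε: add K.
From K via ε: add D, N.
From D via ε: add P.
ε-closure = {D, E, K, N, O, P}, which has 6 states.

6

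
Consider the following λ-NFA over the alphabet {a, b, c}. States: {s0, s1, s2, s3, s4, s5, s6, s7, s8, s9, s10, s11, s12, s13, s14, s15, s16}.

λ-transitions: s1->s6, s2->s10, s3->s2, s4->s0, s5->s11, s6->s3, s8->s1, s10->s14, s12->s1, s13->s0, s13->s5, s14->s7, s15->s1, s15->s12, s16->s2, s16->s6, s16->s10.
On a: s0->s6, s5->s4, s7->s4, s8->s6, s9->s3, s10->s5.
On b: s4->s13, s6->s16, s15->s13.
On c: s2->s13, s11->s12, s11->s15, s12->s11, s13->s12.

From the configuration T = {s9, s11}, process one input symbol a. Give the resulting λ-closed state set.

{s2, s3, s7, s10, s14}

s9 on a → {s3}.
No a-transition from s11.
Union after reading a: {s3}.
Now take the λ-closure:
From s3 via λ: add s2.
From s2 via λ: add s10.
From s10 via λ: add s14.
From s14 via λ: add s7.
No new states can be added; the closed set is {s2, s3, s7, s10, s14}.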